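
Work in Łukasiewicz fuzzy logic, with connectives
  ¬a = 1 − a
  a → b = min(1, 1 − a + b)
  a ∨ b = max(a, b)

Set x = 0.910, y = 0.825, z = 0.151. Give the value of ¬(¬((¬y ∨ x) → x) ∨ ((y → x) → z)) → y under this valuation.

¬y = 1 − 0.825 = 0.175
¬y ∨ x = max(0.175, 0.910) = 0.910
(¬y ∨ x) → x = min(1, 1 − 0.910 + 0.910) = min(1, 1.000) = 1.000
¬((¬y ∨ x) → x) = 1 − 1.000 = 0.000
y → x = min(1, 1 − 0.825 + 0.910) = min(1, 1.085) = 1.000
(y → x) → z = min(1, 1 − 1.000 + 0.151) = min(1, 0.151) = 0.151
¬((¬y ∨ x) → x) ∨ ((y → x) → z) = max(0.000, 0.151) = 0.151
¬(¬((¬y ∨ x) → x) ∨ ((y → x) → z)) = 1 − 0.151 = 0.849
¬(¬((¬y ∨ x) → x) ∨ ((y → x) → z)) → y = min(1, 1 − 0.849 + 0.825) = min(1, 0.976) = 0.976

0.976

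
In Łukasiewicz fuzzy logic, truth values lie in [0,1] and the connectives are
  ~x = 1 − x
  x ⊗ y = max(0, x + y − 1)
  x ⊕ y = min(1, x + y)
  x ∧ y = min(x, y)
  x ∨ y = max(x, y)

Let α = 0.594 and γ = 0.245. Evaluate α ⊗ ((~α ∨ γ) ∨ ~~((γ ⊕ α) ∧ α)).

0.188

~α = 1 − 0.594 = 0.406
~α ∨ γ = max(0.406, 0.245) = 0.406
γ ⊕ α = min(1, 0.245 + 0.594) = min(1, 0.839) = 0.839
(γ ⊕ α) ∧ α = min(0.839, 0.594) = 0.594
~((γ ⊕ α) ∧ α) = 1 − 0.594 = 0.406
~~((γ ⊕ α) ∧ α) = 1 − 0.406 = 0.594
(~α ∨ γ) ∨ ~~((γ ⊕ α) ∧ α) = max(0.406, 0.594) = 0.594
α ⊗ ((~α ∨ γ) ∨ ~~((γ ⊕ α) ∧ α)) = max(0, 0.594 + 0.594 − 1) = max(0, 0.188) = 0.188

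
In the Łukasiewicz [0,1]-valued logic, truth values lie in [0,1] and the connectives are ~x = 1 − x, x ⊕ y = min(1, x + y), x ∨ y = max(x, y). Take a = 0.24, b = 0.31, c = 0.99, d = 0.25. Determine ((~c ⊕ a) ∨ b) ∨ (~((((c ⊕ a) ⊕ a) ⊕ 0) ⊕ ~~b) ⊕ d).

~c = 1 − 0.99 = 0.01
~c ⊕ a = min(1, 0.01 + 0.24) = min(1, 0.25) = 0.25
(~c ⊕ a) ∨ b = max(0.25, 0.31) = 0.31
c ⊕ a = min(1, 0.99 + 0.24) = min(1, 1.23) = 1.00
(c ⊕ a) ⊕ a = min(1, 1.00 + 0.24) = min(1, 1.24) = 1.00
((c ⊕ a) ⊕ a) ⊕ 0 = min(1, 1.00 + 0.00) = min(1, 1.00) = 1.00
~b = 1 − 0.31 = 0.69
~~b = 1 − 0.69 = 0.31
(((c ⊕ a) ⊕ a) ⊕ 0) ⊕ ~~b = min(1, 1.00 + 0.31) = min(1, 1.31) = 1.00
~((((c ⊕ a) ⊕ a) ⊕ 0) ⊕ ~~b) = 1 − 1.00 = 0.00
~((((c ⊕ a) ⊕ a) ⊕ 0) ⊕ ~~b) ⊕ d = min(1, 0.00 + 0.25) = min(1, 0.25) = 0.25
((~c ⊕ a) ∨ b) ∨ (~((((c ⊕ a) ⊕ a) ⊕ 0) ⊕ ~~b) ⊕ d) = max(0.31, 0.25) = 0.31

0.31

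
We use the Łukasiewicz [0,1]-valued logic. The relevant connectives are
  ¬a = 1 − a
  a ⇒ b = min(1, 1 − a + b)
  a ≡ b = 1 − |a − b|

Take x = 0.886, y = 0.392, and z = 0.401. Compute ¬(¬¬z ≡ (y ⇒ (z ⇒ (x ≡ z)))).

¬z = 1 − 0.401 = 0.599
¬¬z = 1 − 0.599 = 0.401
x ≡ z = 1 − |0.886 − 0.401| = 1 − 0.485 = 0.515
z ⇒ (x ≡ z) = min(1, 1 − 0.401 + 0.515) = min(1, 1.114) = 1.000
y ⇒ (z ⇒ (x ≡ z)) = min(1, 1 − 0.392 + 1.000) = min(1, 1.608) = 1.000
¬¬z ≡ (y ⇒ (z ⇒ (x ≡ z))) = 1 − |0.401 − 1.000| = 1 − 0.599 = 0.401
¬(¬¬z ≡ (y ⇒ (z ⇒ (x ≡ z)))) = 1 − 0.401 = 0.599

0.599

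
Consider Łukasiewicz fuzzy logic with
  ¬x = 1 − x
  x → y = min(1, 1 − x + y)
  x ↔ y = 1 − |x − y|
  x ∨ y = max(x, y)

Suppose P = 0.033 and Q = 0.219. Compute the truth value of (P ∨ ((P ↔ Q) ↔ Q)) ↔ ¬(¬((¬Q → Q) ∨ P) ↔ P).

0.876

P ↔ Q = 1 − |0.033 − 0.219| = 1 − 0.186 = 0.814
(P ↔ Q) ↔ Q = 1 − |0.814 − 0.219| = 1 − 0.595 = 0.405
P ∨ ((P ↔ Q) ↔ Q) = max(0.033, 0.405) = 0.405
¬Q = 1 − 0.219 = 0.781
¬Q → Q = min(1, 1 − 0.781 + 0.219) = min(1, 0.438) = 0.438
(¬Q → Q) ∨ P = max(0.438, 0.033) = 0.438
¬((¬Q → Q) ∨ P) = 1 − 0.438 = 0.562
¬((¬Q → Q) ∨ P) ↔ P = 1 − |0.562 − 0.033| = 1 − 0.529 = 0.471
¬(¬((¬Q → Q) ∨ P) ↔ P) = 1 − 0.471 = 0.529
(P ∨ ((P ↔ Q) ↔ Q)) ↔ ¬(¬((¬Q → Q) ∨ P) ↔ P) = 1 − |0.405 − 0.529| = 1 − 0.124 = 0.876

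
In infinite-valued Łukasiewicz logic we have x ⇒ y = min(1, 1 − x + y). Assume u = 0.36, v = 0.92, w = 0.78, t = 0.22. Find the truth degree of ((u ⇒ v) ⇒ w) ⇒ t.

u ⇒ v = min(1, 1 − 0.36 + 0.92) = min(1, 1.56) = 1.00
(u ⇒ v) ⇒ w = min(1, 1 − 1.00 + 0.78) = min(1, 0.78) = 0.78
((u ⇒ v) ⇒ w) ⇒ t = min(1, 1 − 0.78 + 0.22) = min(1, 0.44) = 0.44

0.44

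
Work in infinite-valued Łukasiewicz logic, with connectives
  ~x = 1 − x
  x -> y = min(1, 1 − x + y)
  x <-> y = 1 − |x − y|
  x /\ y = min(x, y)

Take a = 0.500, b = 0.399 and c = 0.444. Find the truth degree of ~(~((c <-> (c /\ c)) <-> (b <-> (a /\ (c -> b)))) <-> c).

0.343

c /\ c = min(0.444, 0.444) = 0.444
c <-> (c /\ c) = 1 − |0.444 − 0.444| = 1 − 0.000 = 1.000
c -> b = min(1, 1 − 0.444 + 0.399) = min(1, 0.955) = 0.955
a /\ (c -> b) = min(0.500, 0.955) = 0.500
b <-> (a /\ (c -> b)) = 1 − |0.399 − 0.500| = 1 − 0.101 = 0.899
(c <-> (c /\ c)) <-> (b <-> (a /\ (c -> b))) = 1 − |1.000 − 0.899| = 1 − 0.101 = 0.899
~((c <-> (c /\ c)) <-> (b <-> (a /\ (c -> b)))) = 1 − 0.899 = 0.101
~((c <-> (c /\ c)) <-> (b <-> (a /\ (c -> b)))) <-> c = 1 − |0.101 − 0.444| = 1 − 0.343 = 0.657
~(~((c <-> (c /\ c)) <-> (b <-> (a /\ (c -> b)))) <-> c) = 1 − 0.657 = 0.343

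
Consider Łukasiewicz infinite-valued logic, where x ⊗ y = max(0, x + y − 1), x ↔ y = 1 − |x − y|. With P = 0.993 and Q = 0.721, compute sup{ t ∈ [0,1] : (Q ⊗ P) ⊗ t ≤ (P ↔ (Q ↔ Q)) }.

Q ⊗ P = max(0, 0.721 + 0.993 − 1) = max(0, 0.714) = 0.714
So the left factor is Q ⊗ P = 0.714.
Q ↔ Q = 1 − |0.721 − 0.721| = 1 − 0.000 = 1.000
P ↔ (Q ↔ Q) = 1 − |0.993 − 1.000| = 1 − 0.007 = 0.993
So the right-hand bound is P ↔ (Q ↔ Q) = 0.993.
The residuum of the Łukasiewicz t-norm gives the supremum: min(1, 1 − 0.714 + 0.993).
1 − 0.714 + 0.993 = 1.279, so t = min(1, 1.279) = 1.000.
Check: 0.714 ⊗ 1.000 = max(0, 0.714) = 0.714 ≤ 0.993.

1.000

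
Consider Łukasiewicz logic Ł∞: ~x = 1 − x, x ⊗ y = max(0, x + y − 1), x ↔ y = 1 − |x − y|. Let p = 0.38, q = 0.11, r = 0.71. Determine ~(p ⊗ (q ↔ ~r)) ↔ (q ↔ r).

~r = 1 − 0.71 = 0.29
q ↔ ~r = 1 − |0.11 − 0.29| = 1 − 0.18 = 0.82
p ⊗ (q ↔ ~r) = max(0, 0.38 + 0.82 − 1) = max(0, 0.20) = 0.20
~(p ⊗ (q ↔ ~r)) = 1 − 0.20 = 0.80
q ↔ r = 1 − |0.11 − 0.71| = 1 − 0.60 = 0.40
~(p ⊗ (q ↔ ~r)) ↔ (q ↔ r) = 1 − |0.80 − 0.40| = 1 − 0.40 = 0.60

0.60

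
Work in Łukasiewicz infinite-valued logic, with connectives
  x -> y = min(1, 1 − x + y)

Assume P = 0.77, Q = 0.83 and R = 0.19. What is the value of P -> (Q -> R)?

Q -> R = min(1, 1 − 0.83 + 0.19) = min(1, 0.36) = 0.36
P -> (Q -> R) = min(1, 1 − 0.77 + 0.36) = min(1, 0.59) = 0.59

0.59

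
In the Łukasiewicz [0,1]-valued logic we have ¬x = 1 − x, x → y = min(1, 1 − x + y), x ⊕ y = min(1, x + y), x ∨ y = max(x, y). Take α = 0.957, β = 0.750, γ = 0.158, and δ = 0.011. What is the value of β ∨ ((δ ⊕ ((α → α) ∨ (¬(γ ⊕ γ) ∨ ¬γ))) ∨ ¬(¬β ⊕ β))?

α → α = min(1, 1 − 0.957 + 0.957) = min(1, 1.000) = 1.000
γ ⊕ γ = min(1, 0.158 + 0.158) = min(1, 0.316) = 0.316
¬(γ ⊕ γ) = 1 − 0.316 = 0.684
¬γ = 1 − 0.158 = 0.842
¬(γ ⊕ γ) ∨ ¬γ = max(0.684, 0.842) = 0.842
(α → α) ∨ (¬(γ ⊕ γ) ∨ ¬γ) = max(1.000, 0.842) = 1.000
δ ⊕ ((α → α) ∨ (¬(γ ⊕ γ) ∨ ¬γ)) = min(1, 0.011 + 1.000) = min(1, 1.011) = 1.000
¬β = 1 − 0.750 = 0.250
¬β ⊕ β = min(1, 0.250 + 0.750) = min(1, 1.000) = 1.000
¬(¬β ⊕ β) = 1 − 1.000 = 0.000
(δ ⊕ ((α → α) ∨ (¬(γ ⊕ γ) ∨ ¬γ))) ∨ ¬(¬β ⊕ β) = max(1.000, 0.000) = 1.000
β ∨ ((δ ⊕ ((α → α) ∨ (¬(γ ⊕ γ) ∨ ¬γ))) ∨ ¬(¬β ⊕ β)) = max(0.750, 1.000) = 1.000

1.000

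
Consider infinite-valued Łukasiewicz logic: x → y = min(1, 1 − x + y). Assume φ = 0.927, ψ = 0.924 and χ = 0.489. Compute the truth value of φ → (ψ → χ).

ψ → χ = min(1, 1 − 0.924 + 0.489) = min(1, 0.565) = 0.565
φ → (ψ → χ) = min(1, 1 − 0.927 + 0.565) = min(1, 0.638) = 0.638

0.638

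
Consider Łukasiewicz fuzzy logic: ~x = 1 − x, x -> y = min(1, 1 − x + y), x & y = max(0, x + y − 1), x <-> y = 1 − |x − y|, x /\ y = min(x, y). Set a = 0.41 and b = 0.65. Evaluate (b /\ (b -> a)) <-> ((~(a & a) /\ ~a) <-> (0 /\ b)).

b -> a = min(1, 1 − 0.65 + 0.41) = min(1, 0.76) = 0.76
b /\ (b -> a) = min(0.65, 0.76) = 0.65
a & a = max(0, 0.41 + 0.41 − 1) = max(0, -0.18) = 0.00
~(a & a) = 1 − 0.00 = 1.00
~a = 1 − 0.41 = 0.59
~(a & a) /\ ~a = min(1.00, 0.59) = 0.59
0 /\ b = min(0.00, 0.65) = 0.00
(~(a & a) /\ ~a) <-> (0 /\ b) = 1 − |0.59 − 0.00| = 1 − 0.59 = 0.41
(b /\ (b -> a)) <-> ((~(a & a) /\ ~a) <-> (0 /\ b)) = 1 − |0.65 − 0.41| = 1 − 0.24 = 0.76

0.76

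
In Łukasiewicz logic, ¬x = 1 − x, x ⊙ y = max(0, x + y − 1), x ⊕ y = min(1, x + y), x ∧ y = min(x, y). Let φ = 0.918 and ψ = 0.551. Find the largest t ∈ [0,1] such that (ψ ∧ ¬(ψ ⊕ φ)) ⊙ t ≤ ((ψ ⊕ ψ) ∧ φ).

ψ ⊕ φ = min(1, 0.551 + 0.918) = min(1, 1.469) = 1.000
¬(ψ ⊕ φ) = 1 − 1.000 = 0.000
ψ ∧ ¬(ψ ⊕ φ) = min(0.551, 0.000) = 0.000
So the left factor is ψ ∧ ¬(ψ ⊕ φ) = 0.000.
ψ ⊕ ψ = min(1, 0.551 + 0.551) = min(1, 1.102) = 1.000
(ψ ⊕ ψ) ∧ φ = min(1.000, 0.918) = 0.918
So the right-hand bound is (ψ ⊕ ψ) ∧ φ = 0.918.
The residuum of the Łukasiewicz t-norm gives the supremum: min(1, 1 − 0.000 + 0.918).
1 − 0.000 + 0.918 = 1.918, so t = min(1, 1.918) = 1.000.
Check: 0.000 ⊙ 1.000 = max(0, 0.000) = 0.000 ≤ 0.918.

1.000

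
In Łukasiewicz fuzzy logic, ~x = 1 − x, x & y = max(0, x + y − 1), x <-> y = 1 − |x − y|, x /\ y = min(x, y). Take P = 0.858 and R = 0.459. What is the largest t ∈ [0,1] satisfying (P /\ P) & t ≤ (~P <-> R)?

P /\ P = min(0.858, 0.858) = 0.858
So the left factor is P /\ P = 0.858.
~P = 1 − 0.858 = 0.142
~P <-> R = 1 − |0.142 − 0.459| = 1 − 0.317 = 0.683
So the right-hand bound is ~P <-> R = 0.683.
The residuum of the Łukasiewicz t-norm gives the supremum: min(1, 1 − 0.858 + 0.683).
1 − 0.858 + 0.683 = 0.825, so t = min(1, 0.825) = 0.825.
Check: 0.858 & 0.825 = max(0, 0.683) = 0.683 ≤ 0.683.

0.825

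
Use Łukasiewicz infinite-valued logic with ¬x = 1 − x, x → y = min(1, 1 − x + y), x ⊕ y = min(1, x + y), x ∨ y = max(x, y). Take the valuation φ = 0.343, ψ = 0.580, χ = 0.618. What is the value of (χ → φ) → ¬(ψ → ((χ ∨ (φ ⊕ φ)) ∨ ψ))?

χ → φ = min(1, 1 − 0.618 + 0.343) = min(1, 0.725) = 0.725
φ ⊕ φ = min(1, 0.343 + 0.343) = min(1, 0.686) = 0.686
χ ∨ (φ ⊕ φ) = max(0.618, 0.686) = 0.686
(χ ∨ (φ ⊕ φ)) ∨ ψ = max(0.686, 0.580) = 0.686
ψ → ((χ ∨ (φ ⊕ φ)) ∨ ψ) = min(1, 1 − 0.580 + 0.686) = min(1, 1.106) = 1.000
¬(ψ → ((χ ∨ (φ ⊕ φ)) ∨ ψ)) = 1 − 1.000 = 0.000
(χ → φ) → ¬(ψ → ((χ ∨ (φ ⊕ φ)) ∨ ψ)) = min(1, 1 − 0.725 + 0.000) = min(1, 0.275) = 0.275

0.275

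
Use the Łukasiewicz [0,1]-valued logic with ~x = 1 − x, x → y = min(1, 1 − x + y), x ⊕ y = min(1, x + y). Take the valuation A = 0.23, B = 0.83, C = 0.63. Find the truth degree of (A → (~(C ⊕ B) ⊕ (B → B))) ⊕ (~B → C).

C ⊕ B = min(1, 0.63 + 0.83) = min(1, 1.46) = 1.00
~(C ⊕ B) = 1 − 1.00 = 0.00
B → B = min(1, 1 − 0.83 + 0.83) = min(1, 1.00) = 1.00
~(C ⊕ B) ⊕ (B → B) = min(1, 0.00 + 1.00) = min(1, 1.00) = 1.00
A → (~(C ⊕ B) ⊕ (B → B)) = min(1, 1 − 0.23 + 1.00) = min(1, 1.77) = 1.00
~B = 1 − 0.83 = 0.17
~B → C = min(1, 1 − 0.17 + 0.63) = min(1, 1.46) = 1.00
(A → (~(C ⊕ B) ⊕ (B → B))) ⊕ (~B → C) = min(1, 1.00 + 1.00) = min(1, 2.00) = 1.00

1.00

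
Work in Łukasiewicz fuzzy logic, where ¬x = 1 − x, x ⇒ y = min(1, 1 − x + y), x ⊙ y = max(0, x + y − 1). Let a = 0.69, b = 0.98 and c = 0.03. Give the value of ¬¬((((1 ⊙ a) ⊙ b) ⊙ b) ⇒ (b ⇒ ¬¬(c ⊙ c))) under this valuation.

1 ⊙ a = max(0, 1.00 + 0.69 − 1) = max(0, 0.69) = 0.69
(1 ⊙ a) ⊙ b = max(0, 0.69 + 0.98 − 1) = max(0, 0.67) = 0.67
((1 ⊙ a) ⊙ b) ⊙ b = max(0, 0.67 + 0.98 − 1) = max(0, 0.65) = 0.65
c ⊙ c = max(0, 0.03 + 0.03 − 1) = max(0, -0.94) = 0.00
¬(c ⊙ c) = 1 − 0.00 = 1.00
¬¬(c ⊙ c) = 1 − 1.00 = 0.00
b ⇒ ¬¬(c ⊙ c) = min(1, 1 − 0.98 + 0.00) = min(1, 0.02) = 0.02
(((1 ⊙ a) ⊙ b) ⊙ b) ⇒ (b ⇒ ¬¬(c ⊙ c)) = min(1, 1 − 0.65 + 0.02) = min(1, 0.37) = 0.37
¬((((1 ⊙ a) ⊙ b) ⊙ b) ⇒ (b ⇒ ¬¬(c ⊙ c))) = 1 − 0.37 = 0.63
¬¬((((1 ⊙ a) ⊙ b) ⊙ b) ⇒ (b ⇒ ¬¬(c ⊙ c))) = 1 − 0.63 = 0.37

0.37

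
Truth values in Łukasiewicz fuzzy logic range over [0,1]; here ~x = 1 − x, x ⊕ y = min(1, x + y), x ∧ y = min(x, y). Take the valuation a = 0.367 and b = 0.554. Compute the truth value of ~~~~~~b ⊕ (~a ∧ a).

0.921

~b = 1 − 0.554 = 0.446
~~b = 1 − 0.446 = 0.554
~~~b = 1 − 0.554 = 0.446
~~~~b = 1 − 0.446 = 0.554
~~~~~b = 1 − 0.554 = 0.446
~~~~~~b = 1 − 0.446 = 0.554
~a = 1 − 0.367 = 0.633
~a ∧ a = min(0.633, 0.367) = 0.367
~~~~~~b ⊕ (~a ∧ a) = min(1, 0.554 + 0.367) = min(1, 0.921) = 0.921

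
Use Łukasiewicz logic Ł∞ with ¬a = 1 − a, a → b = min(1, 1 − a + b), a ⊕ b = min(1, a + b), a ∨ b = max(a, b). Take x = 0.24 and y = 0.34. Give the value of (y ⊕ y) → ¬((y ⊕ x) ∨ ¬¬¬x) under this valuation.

0.56

y ⊕ y = min(1, 0.34 + 0.34) = min(1, 0.68) = 0.68
y ⊕ x = min(1, 0.34 + 0.24) = min(1, 0.58) = 0.58
¬x = 1 − 0.24 = 0.76
¬¬x = 1 − 0.76 = 0.24
¬¬¬x = 1 − 0.24 = 0.76
(y ⊕ x) ∨ ¬¬¬x = max(0.58, 0.76) = 0.76
¬((y ⊕ x) ∨ ¬¬¬x) = 1 − 0.76 = 0.24
(y ⊕ y) → ¬((y ⊕ x) ∨ ¬¬¬x) = min(1, 1 − 0.68 + 0.24) = min(1, 0.56) = 0.56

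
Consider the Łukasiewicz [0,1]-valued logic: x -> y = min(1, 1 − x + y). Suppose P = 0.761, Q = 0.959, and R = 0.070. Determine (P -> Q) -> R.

0.070

P -> Q = min(1, 1 − 0.761 + 0.959) = min(1, 1.198) = 1.000
(P -> Q) -> R = min(1, 1 − 1.000 + 0.070) = min(1, 0.070) = 0.070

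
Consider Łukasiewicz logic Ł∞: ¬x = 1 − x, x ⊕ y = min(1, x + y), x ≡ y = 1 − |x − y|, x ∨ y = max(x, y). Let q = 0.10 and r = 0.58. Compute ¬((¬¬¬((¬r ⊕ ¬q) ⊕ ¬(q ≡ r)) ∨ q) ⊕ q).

0.80

¬r = 1 − 0.58 = 0.42
¬q = 1 − 0.10 = 0.90
¬r ⊕ ¬q = min(1, 0.42 + 0.90) = min(1, 1.32) = 1.00
q ≡ r = 1 − |0.10 − 0.58| = 1 − 0.48 = 0.52
¬(q ≡ r) = 1 − 0.52 = 0.48
(¬r ⊕ ¬q) ⊕ ¬(q ≡ r) = min(1, 1.00 + 0.48) = min(1, 1.48) = 1.00
¬((¬r ⊕ ¬q) ⊕ ¬(q ≡ r)) = 1 − 1.00 = 0.00
¬¬((¬r ⊕ ¬q) ⊕ ¬(q ≡ r)) = 1 − 0.00 = 1.00
¬¬¬((¬r ⊕ ¬q) ⊕ ¬(q ≡ r)) = 1 − 1.00 = 0.00
¬¬¬((¬r ⊕ ¬q) ⊕ ¬(q ≡ r)) ∨ q = max(0.00, 0.10) = 0.10
(¬¬¬((¬r ⊕ ¬q) ⊕ ¬(q ≡ r)) ∨ q) ⊕ q = min(1, 0.10 + 0.10) = min(1, 0.20) = 0.20
¬((¬¬¬((¬r ⊕ ¬q) ⊕ ¬(q ≡ r)) ∨ q) ⊕ q) = 1 − 0.20 = 0.80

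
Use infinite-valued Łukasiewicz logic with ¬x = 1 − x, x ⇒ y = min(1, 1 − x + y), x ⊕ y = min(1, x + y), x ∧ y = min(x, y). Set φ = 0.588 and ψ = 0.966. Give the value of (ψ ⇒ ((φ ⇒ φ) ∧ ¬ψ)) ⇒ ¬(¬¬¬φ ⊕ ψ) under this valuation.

φ ⇒ φ = min(1, 1 − 0.588 + 0.588) = min(1, 1.000) = 1.000
¬ψ = 1 − 0.966 = 0.034
(φ ⇒ φ) ∧ ¬ψ = min(1.000, 0.034) = 0.034
ψ ⇒ ((φ ⇒ φ) ∧ ¬ψ) = min(1, 1 − 0.966 + 0.034) = min(1, 0.068) = 0.068
¬φ = 1 − 0.588 = 0.412
¬¬φ = 1 − 0.412 = 0.588
¬¬¬φ = 1 − 0.588 = 0.412
¬¬¬φ ⊕ ψ = min(1, 0.412 + 0.966) = min(1, 1.378) = 1.000
¬(¬¬¬φ ⊕ ψ) = 1 − 1.000 = 0.000
(ψ ⇒ ((φ ⇒ φ) ∧ ¬ψ)) ⇒ ¬(¬¬¬φ ⊕ ψ) = min(1, 1 − 0.068 + 0.000) = min(1, 0.932) = 0.932

0.932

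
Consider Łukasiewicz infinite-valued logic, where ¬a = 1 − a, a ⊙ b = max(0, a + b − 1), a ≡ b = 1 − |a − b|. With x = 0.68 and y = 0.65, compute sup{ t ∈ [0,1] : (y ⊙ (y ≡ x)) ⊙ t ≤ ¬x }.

0.70

y ≡ x = 1 − |0.65 − 0.68| = 1 − 0.03 = 0.97
y ⊙ (y ≡ x) = max(0, 0.65 + 0.97 − 1) = max(0, 0.62) = 0.62
So the left factor is y ⊙ (y ≡ x) = 0.62.
¬x = 1 − 0.68 = 0.32
So the right-hand bound is ¬x = 0.32.
The residuum of the Łukasiewicz t-norm gives the supremum: min(1, 1 − 0.62 + 0.32).
1 − 0.62 + 0.32 = 0.70, so t = min(1, 0.70) = 0.70.
Check: 0.62 ⊙ 0.70 = max(0, 0.32) = 0.32 ≤ 0.32.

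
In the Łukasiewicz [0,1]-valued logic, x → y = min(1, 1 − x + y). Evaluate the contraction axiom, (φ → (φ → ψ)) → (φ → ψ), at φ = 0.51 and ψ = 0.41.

φ → ψ = min(1, 1 − 0.51 + 0.41) = min(1, 0.90) = 0.90
φ → (φ → ψ) = min(1, 1 − 0.51 + 0.90) = min(1, 1.39) = 1.00
(φ → (φ → ψ)) → (φ → ψ) = min(1, 1 − 1.00 + 0.90) = min(1, 0.90) = 0.90
(The value 0.90 < 1 shows this instance is not satisfied; fails in Ł∞ (the t-norm is not idempotent).)

0.90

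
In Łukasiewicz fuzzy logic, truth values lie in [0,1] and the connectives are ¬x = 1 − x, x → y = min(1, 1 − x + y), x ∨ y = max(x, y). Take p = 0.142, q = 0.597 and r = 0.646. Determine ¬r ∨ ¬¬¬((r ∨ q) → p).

¬r = 1 − 0.646 = 0.354
r ∨ q = max(0.646, 0.597) = 0.646
(r ∨ q) → p = min(1, 1 − 0.646 + 0.142) = min(1, 0.496) = 0.496
¬((r ∨ q) → p) = 1 − 0.496 = 0.504
¬¬((r ∨ q) → p) = 1 − 0.504 = 0.496
¬¬¬((r ∨ q) → p) = 1 − 0.496 = 0.504
¬r ∨ ¬¬¬((r ∨ q) → p) = max(0.354, 0.504) = 0.504

0.504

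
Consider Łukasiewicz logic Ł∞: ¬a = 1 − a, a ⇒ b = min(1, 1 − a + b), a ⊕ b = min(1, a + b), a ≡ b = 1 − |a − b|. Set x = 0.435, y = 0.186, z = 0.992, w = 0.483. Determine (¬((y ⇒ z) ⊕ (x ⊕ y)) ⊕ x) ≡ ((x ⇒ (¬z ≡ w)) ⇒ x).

1.000

y ⇒ z = min(1, 1 − 0.186 + 0.992) = min(1, 1.806) = 1.000
x ⊕ y = min(1, 0.435 + 0.186) = min(1, 0.621) = 0.621
(y ⇒ z) ⊕ (x ⊕ y) = min(1, 1.000 + 0.621) = min(1, 1.621) = 1.000
¬((y ⇒ z) ⊕ (x ⊕ y)) = 1 − 1.000 = 0.000
¬((y ⇒ z) ⊕ (x ⊕ y)) ⊕ x = min(1, 0.000 + 0.435) = min(1, 0.435) = 0.435
¬z = 1 − 0.992 = 0.008
¬z ≡ w = 1 − |0.008 − 0.483| = 1 − 0.475 = 0.525
x ⇒ (¬z ≡ w) = min(1, 1 − 0.435 + 0.525) = min(1, 1.090) = 1.000
(x ⇒ (¬z ≡ w)) ⇒ x = min(1, 1 − 1.000 + 0.435) = min(1, 0.435) = 0.435
(¬((y ⇒ z) ⊕ (x ⊕ y)) ⊕ x) ≡ ((x ⇒ (¬z ≡ w)) ⇒ x) = 1 − |0.435 − 0.435| = 1 − 0.000 = 1.000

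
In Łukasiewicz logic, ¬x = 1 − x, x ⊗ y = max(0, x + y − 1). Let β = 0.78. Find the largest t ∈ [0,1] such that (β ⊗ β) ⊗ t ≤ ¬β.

β ⊗ β = max(0, 0.78 + 0.78 − 1) = max(0, 0.56) = 0.56
So the left factor is β ⊗ β = 0.56.
¬β = 1 − 0.78 = 0.22
So the right-hand bound is ¬β = 0.22.
The residuum of the Łukasiewicz t-norm gives the supremum: min(1, 1 − 0.56 + 0.22).
1 − 0.56 + 0.22 = 0.66, so t = min(1, 0.66) = 0.66.
Check: 0.56 ⊗ 0.66 = max(0, 0.22) = 0.22 ≤ 0.22.

0.66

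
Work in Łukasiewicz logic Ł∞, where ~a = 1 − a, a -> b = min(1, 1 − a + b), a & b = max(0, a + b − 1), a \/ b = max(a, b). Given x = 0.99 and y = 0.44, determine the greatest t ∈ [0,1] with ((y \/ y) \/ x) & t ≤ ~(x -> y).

0.56

y \/ y = max(0.44, 0.44) = 0.44
(y \/ y) \/ x = max(0.44, 0.99) = 0.99
So the left factor is (y \/ y) \/ x = 0.99.
x -> y = min(1, 1 − 0.99 + 0.44) = min(1, 0.45) = 0.45
~(x -> y) = 1 − 0.45 = 0.55
So the right-hand bound is ~(x -> y) = 0.55.
The residuum of the Łukasiewicz t-norm gives the supremum: min(1, 1 − 0.99 + 0.55).
1 − 0.99 + 0.55 = 0.56, so t = min(1, 0.56) = 0.56.
Check: 0.99 & 0.56 = max(0, 0.55) = 0.55 ≤ 0.55.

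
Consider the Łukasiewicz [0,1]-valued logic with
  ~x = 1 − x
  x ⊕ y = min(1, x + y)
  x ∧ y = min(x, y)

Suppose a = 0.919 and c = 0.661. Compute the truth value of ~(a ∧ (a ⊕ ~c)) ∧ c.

~c = 1 − 0.661 = 0.339
a ⊕ ~c = min(1, 0.919 + 0.339) = min(1, 1.258) = 1.000
a ∧ (a ⊕ ~c) = min(0.919, 1.000) = 0.919
~(a ∧ (a ⊕ ~c)) = 1 − 0.919 = 0.081
~(a ∧ (a ⊕ ~c)) ∧ c = min(0.081, 0.661) = 0.081

0.081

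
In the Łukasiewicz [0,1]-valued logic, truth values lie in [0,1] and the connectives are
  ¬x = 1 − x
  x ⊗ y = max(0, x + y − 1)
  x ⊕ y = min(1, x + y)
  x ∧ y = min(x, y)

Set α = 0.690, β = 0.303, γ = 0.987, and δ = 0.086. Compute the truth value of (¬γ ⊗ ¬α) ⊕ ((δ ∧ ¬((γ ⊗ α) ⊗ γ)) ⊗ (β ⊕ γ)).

¬γ = 1 − 0.987 = 0.013
¬α = 1 − 0.690 = 0.310
¬γ ⊗ ¬α = max(0, 0.013 + 0.310 − 1) = max(0, -0.677) = 0.000
γ ⊗ α = max(0, 0.987 + 0.690 − 1) = max(0, 0.677) = 0.677
(γ ⊗ α) ⊗ γ = max(0, 0.677 + 0.987 − 1) = max(0, 0.664) = 0.664
¬((γ ⊗ α) ⊗ γ) = 1 − 0.664 = 0.336
δ ∧ ¬((γ ⊗ α) ⊗ γ) = min(0.086, 0.336) = 0.086
β ⊕ γ = min(1, 0.303 + 0.987) = min(1, 1.290) = 1.000
(δ ∧ ¬((γ ⊗ α) ⊗ γ)) ⊗ (β ⊕ γ) = max(0, 0.086 + 1.000 − 1) = max(0, 0.086) = 0.086
(¬γ ⊗ ¬α) ⊕ ((δ ∧ ¬((γ ⊗ α) ⊗ γ)) ⊗ (β ⊕ γ)) = min(1, 0.000 + 0.086) = min(1, 0.086) = 0.086

0.086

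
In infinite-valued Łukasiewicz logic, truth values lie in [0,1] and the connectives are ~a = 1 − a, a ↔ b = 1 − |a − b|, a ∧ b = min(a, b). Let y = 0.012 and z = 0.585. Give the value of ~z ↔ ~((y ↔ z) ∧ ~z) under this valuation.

0.830

~z = 1 − 0.585 = 0.415
y ↔ z = 1 − |0.012 − 0.585| = 1 − 0.573 = 0.427
(y ↔ z) ∧ ~z = min(0.427, 0.415) = 0.415
~((y ↔ z) ∧ ~z) = 1 − 0.415 = 0.585
~z ↔ ~((y ↔ z) ∧ ~z) = 1 − |0.415 − 0.585| = 1 − 0.170 = 0.830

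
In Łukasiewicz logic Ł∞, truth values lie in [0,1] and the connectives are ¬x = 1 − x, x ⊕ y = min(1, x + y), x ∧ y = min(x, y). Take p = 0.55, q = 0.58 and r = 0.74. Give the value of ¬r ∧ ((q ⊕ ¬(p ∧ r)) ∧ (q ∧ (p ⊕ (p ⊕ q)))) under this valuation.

0.26

¬r = 1 − 0.74 = 0.26
p ∧ r = min(0.55, 0.74) = 0.55
¬(p ∧ r) = 1 − 0.55 = 0.45
q ⊕ ¬(p ∧ r) = min(1, 0.58 + 0.45) = min(1, 1.03) = 1.00
p ⊕ q = min(1, 0.55 + 0.58) = min(1, 1.13) = 1.00
p ⊕ (p ⊕ q) = min(1, 0.55 + 1.00) = min(1, 1.55) = 1.00
q ∧ (p ⊕ (p ⊕ q)) = min(0.58, 1.00) = 0.58
(q ⊕ ¬(p ∧ r)) ∧ (q ∧ (p ⊕ (p ⊕ q))) = min(1.00, 0.58) = 0.58
¬r ∧ ((q ⊕ ¬(p ∧ r)) ∧ (q ∧ (p ⊕ (p ⊕ q)))) = min(0.26, 0.58) = 0.26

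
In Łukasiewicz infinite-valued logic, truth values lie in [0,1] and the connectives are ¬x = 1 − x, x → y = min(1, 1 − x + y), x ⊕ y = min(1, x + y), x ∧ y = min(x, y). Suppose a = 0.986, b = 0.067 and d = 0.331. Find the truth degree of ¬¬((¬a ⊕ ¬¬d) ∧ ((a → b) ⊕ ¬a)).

0.095

¬a = 1 − 0.986 = 0.014
¬d = 1 − 0.331 = 0.669
¬¬d = 1 − 0.669 = 0.331
¬a ⊕ ¬¬d = min(1, 0.014 + 0.331) = min(1, 0.345) = 0.345
a → b = min(1, 1 − 0.986 + 0.067) = min(1, 0.081) = 0.081
(a → b) ⊕ ¬a = min(1, 0.081 + 0.014) = min(1, 0.095) = 0.095
(¬a ⊕ ¬¬d) ∧ ((a → b) ⊕ ¬a) = min(0.345, 0.095) = 0.095
¬((¬a ⊕ ¬¬d) ∧ ((a → b) ⊕ ¬a)) = 1 − 0.095 = 0.905
¬¬((¬a ⊕ ¬¬d) ∧ ((a → b) ⊕ ¬a)) = 1 − 0.905 = 0.095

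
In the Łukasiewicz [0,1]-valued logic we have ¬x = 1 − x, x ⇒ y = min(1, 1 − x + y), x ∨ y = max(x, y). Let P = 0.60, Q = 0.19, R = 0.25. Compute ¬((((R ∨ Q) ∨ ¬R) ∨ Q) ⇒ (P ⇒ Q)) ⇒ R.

1.00

R ∨ Q = max(0.25, 0.19) = 0.25
¬R = 1 − 0.25 = 0.75
(R ∨ Q) ∨ ¬R = max(0.25, 0.75) = 0.75
((R ∨ Q) ∨ ¬R) ∨ Q = max(0.75, 0.19) = 0.75
P ⇒ Q = min(1, 1 − 0.60 + 0.19) = min(1, 0.59) = 0.59
(((R ∨ Q) ∨ ¬R) ∨ Q) ⇒ (P ⇒ Q) = min(1, 1 − 0.75 + 0.59) = min(1, 0.84) = 0.84
¬((((R ∨ Q) ∨ ¬R) ∨ Q) ⇒ (P ⇒ Q)) = 1 − 0.84 = 0.16
¬((((R ∨ Q) ∨ ¬R) ∨ Q) ⇒ (P ⇒ Q)) ⇒ R = min(1, 1 − 0.16 + 0.25) = min(1, 1.09) = 1.00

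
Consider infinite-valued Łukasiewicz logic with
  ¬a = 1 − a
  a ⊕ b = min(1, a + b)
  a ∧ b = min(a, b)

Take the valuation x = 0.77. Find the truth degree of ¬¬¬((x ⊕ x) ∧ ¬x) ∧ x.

x ⊕ x = min(1, 0.77 + 0.77) = min(1, 1.54) = 1.00
¬x = 1 − 0.77 = 0.23
(x ⊕ x) ∧ ¬x = min(1.00, 0.23) = 0.23
¬((x ⊕ x) ∧ ¬x) = 1 − 0.23 = 0.77
¬¬((x ⊕ x) ∧ ¬x) = 1 − 0.77 = 0.23
¬¬¬((x ⊕ x) ∧ ¬x) = 1 − 0.23 = 0.77
¬¬¬((x ⊕ x) ∧ ¬x) ∧ x = min(0.77, 0.77) = 0.77

0.77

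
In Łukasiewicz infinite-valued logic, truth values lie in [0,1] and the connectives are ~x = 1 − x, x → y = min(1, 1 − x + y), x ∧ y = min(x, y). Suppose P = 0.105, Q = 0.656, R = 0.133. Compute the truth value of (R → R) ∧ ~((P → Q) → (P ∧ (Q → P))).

R → R = min(1, 1 − 0.133 + 0.133) = min(1, 1.000) = 1.000
P → Q = min(1, 1 − 0.105 + 0.656) = min(1, 1.551) = 1.000
Q → P = min(1, 1 − 0.656 + 0.105) = min(1, 0.449) = 0.449
P ∧ (Q → P) = min(0.105, 0.449) = 0.105
(P → Q) → (P ∧ (Q → P)) = min(1, 1 − 1.000 + 0.105) = min(1, 0.105) = 0.105
~((P → Q) → (P ∧ (Q → P))) = 1 − 0.105 = 0.895
(R → R) ∧ ~((P → Q) → (P ∧ (Q → P))) = min(1.000, 0.895) = 0.895

0.895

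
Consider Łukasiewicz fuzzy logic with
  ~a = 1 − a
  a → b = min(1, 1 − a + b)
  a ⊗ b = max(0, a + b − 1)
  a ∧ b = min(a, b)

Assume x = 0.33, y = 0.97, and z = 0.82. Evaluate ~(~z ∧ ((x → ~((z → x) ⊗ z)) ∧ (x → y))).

~z = 1 − 0.82 = 0.18
z → x = min(1, 1 − 0.82 + 0.33) = min(1, 0.51) = 0.51
(z → x) ⊗ z = max(0, 0.51 + 0.82 − 1) = max(0, 0.33) = 0.33
~((z → x) ⊗ z) = 1 − 0.33 = 0.67
x → ~((z → x) ⊗ z) = min(1, 1 − 0.33 + 0.67) = min(1, 1.34) = 1.00
x → y = min(1, 1 − 0.33 + 0.97) = min(1, 1.64) = 1.00
(x → ~((z → x) ⊗ z)) ∧ (x → y) = min(1.00, 1.00) = 1.00
~z ∧ ((x → ~((z → x) ⊗ z)) ∧ (x → y)) = min(0.18, 1.00) = 0.18
~(~z ∧ ((x → ~((z → x) ⊗ z)) ∧ (x → y))) = 1 − 0.18 = 0.82

0.82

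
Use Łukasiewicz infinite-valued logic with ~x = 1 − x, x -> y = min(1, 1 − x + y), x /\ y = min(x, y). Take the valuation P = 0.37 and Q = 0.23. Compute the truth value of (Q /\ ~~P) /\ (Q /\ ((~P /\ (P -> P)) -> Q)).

~P = 1 − 0.37 = 0.63
~~P = 1 − 0.63 = 0.37
Q /\ ~~P = min(0.23, 0.37) = 0.23
P -> P = min(1, 1 − 0.37 + 0.37) = min(1, 1.00) = 1.00
~P /\ (P -> P) = min(0.63, 1.00) = 0.63
(~P /\ (P -> P)) -> Q = min(1, 1 − 0.63 + 0.23) = min(1, 0.60) = 0.60
Q /\ ((~P /\ (P -> P)) -> Q) = min(0.23, 0.60) = 0.23
(Q /\ ~~P) /\ (Q /\ ((~P /\ (P -> P)) -> Q)) = min(0.23, 0.23) = 0.23

0.23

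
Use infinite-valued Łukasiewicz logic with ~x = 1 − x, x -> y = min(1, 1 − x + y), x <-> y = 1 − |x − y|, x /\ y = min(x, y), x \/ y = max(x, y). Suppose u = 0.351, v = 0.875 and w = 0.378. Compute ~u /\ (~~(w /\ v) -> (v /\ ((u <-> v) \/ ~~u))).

0.649

~u = 1 − 0.351 = 0.649
w /\ v = min(0.378, 0.875) = 0.378
~(w /\ v) = 1 − 0.378 = 0.622
~~(w /\ v) = 1 − 0.622 = 0.378
u <-> v = 1 − |0.351 − 0.875| = 1 − 0.524 = 0.476
~~u = 1 − 0.649 = 0.351
(u <-> v) \/ ~~u = max(0.476, 0.351) = 0.476
v /\ ((u <-> v) \/ ~~u) = min(0.875, 0.476) = 0.476
~~(w /\ v) -> (v /\ ((u <-> v) \/ ~~u)) = min(1, 1 − 0.378 + 0.476) = min(1, 1.098) = 1.000
~u /\ (~~(w /\ v) -> (v /\ ((u <-> v) \/ ~~u))) = min(0.649, 1.000) = 0.649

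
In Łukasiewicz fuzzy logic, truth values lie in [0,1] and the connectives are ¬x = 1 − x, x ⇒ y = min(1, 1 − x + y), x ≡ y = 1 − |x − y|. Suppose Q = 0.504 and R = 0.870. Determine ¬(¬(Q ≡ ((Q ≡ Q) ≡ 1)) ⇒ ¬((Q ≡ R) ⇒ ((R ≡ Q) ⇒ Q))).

0.496

Q ≡ Q = 1 − |0.504 − 0.504| = 1 − 0.000 = 1.000
(Q ≡ Q) ≡ 1 = 1 − |1.000 − 1.000| = 1 − 0.000 = 1.000
Q ≡ ((Q ≡ Q) ≡ 1) = 1 − |0.504 − 1.000| = 1 − 0.496 = 0.504
¬(Q ≡ ((Q ≡ Q) ≡ 1)) = 1 − 0.504 = 0.496
Q ≡ R = 1 − |0.504 − 0.870| = 1 − 0.366 = 0.634
R ≡ Q = 1 − |0.870 − 0.504| = 1 − 0.366 = 0.634
(R ≡ Q) ⇒ Q = min(1, 1 − 0.634 + 0.504) = min(1, 0.870) = 0.870
(Q ≡ R) ⇒ ((R ≡ Q) ⇒ Q) = min(1, 1 − 0.634 + 0.870) = min(1, 1.236) = 1.000
¬((Q ≡ R) ⇒ ((R ≡ Q) ⇒ Q)) = 1 − 1.000 = 0.000
¬(Q ≡ ((Q ≡ Q) ≡ 1)) ⇒ ¬((Q ≡ R) ⇒ ((R ≡ Q) ⇒ Q)) = min(1, 1 − 0.496 + 0.000) = min(1, 0.504) = 0.504
¬(¬(Q ≡ ((Q ≡ Q) ≡ 1)) ⇒ ¬((Q ≡ R) ⇒ ((R ≡ Q) ⇒ Q))) = 1 − 0.504 = 0.496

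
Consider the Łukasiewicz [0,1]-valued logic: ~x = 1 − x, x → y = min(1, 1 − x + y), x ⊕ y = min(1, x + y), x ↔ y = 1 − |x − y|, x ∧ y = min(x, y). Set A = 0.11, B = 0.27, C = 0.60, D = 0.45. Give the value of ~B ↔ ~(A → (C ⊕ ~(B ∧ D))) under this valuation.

0.27

~B = 1 − 0.27 = 0.73
B ∧ D = min(0.27, 0.45) = 0.27
~(B ∧ D) = 1 − 0.27 = 0.73
C ⊕ ~(B ∧ D) = min(1, 0.60 + 0.73) = min(1, 1.33) = 1.00
A → (C ⊕ ~(B ∧ D)) = min(1, 1 − 0.11 + 1.00) = min(1, 1.89) = 1.00
~(A → (C ⊕ ~(B ∧ D))) = 1 − 1.00 = 0.00
~B ↔ ~(A → (C ⊕ ~(B ∧ D))) = 1 − |0.73 − 0.00| = 1 − 0.73 = 0.27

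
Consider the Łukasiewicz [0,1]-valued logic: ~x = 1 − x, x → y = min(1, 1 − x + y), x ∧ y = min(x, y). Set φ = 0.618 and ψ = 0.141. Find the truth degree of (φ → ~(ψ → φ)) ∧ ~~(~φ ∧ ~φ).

0.382

ψ → φ = min(1, 1 − 0.141 + 0.618) = min(1, 1.477) = 1.000
~(ψ → φ) = 1 − 1.000 = 0.000
φ → ~(ψ → φ) = min(1, 1 − 0.618 + 0.000) = min(1, 0.382) = 0.382
~φ = 1 − 0.618 = 0.382
~φ ∧ ~φ = min(0.382, 0.382) = 0.382
~(~φ ∧ ~φ) = 1 − 0.382 = 0.618
~~(~φ ∧ ~φ) = 1 − 0.618 = 0.382
(φ → ~(ψ → φ)) ∧ ~~(~φ ∧ ~φ) = min(0.382, 0.382) = 0.382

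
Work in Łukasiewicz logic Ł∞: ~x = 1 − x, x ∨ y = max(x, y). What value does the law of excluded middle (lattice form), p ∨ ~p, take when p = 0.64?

0.64

~p = 1 − 0.64 = 0.36
p ∨ ~p = max(0.64, 0.36) = 0.64
(The value 0.64 < 1 shows this instance is not satisfied; not a Ł∞-tautology — its value is max(a, 1−a).)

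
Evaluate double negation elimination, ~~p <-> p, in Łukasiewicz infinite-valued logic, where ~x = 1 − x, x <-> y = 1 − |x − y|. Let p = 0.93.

1.00

~p = 1 − 0.93 = 0.07
~~p = 1 − 0.07 = 0.93
~~p <-> p = 1 − |0.93 − 0.93| = 1 − 0.00 = 1.00
(As expected: always 1 in Ł∞ since negation is involutive.)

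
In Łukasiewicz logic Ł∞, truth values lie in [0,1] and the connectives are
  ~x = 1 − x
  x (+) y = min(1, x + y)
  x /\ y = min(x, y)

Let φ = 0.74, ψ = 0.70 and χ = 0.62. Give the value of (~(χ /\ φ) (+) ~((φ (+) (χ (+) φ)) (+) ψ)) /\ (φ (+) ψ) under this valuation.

0.38

χ /\ φ = min(0.62, 0.74) = 0.62
~(χ /\ φ) = 1 − 0.62 = 0.38
χ (+) φ = min(1, 0.62 + 0.74) = min(1, 1.36) = 1.00
φ (+) (χ (+) φ) = min(1, 0.74 + 1.00) = min(1, 1.74) = 1.00
(φ (+) (χ (+) φ)) (+) ψ = min(1, 1.00 + 0.70) = min(1, 1.70) = 1.00
~((φ (+) (χ (+) φ)) (+) ψ) = 1 − 1.00 = 0.00
~(χ /\ φ) (+) ~((φ (+) (χ (+) φ)) (+) ψ) = min(1, 0.38 + 0.00) = min(1, 0.38) = 0.38
φ (+) ψ = min(1, 0.74 + 0.70) = min(1, 1.44) = 1.00
(~(χ /\ φ) (+) ~((φ (+) (χ (+) φ)) (+) ψ)) /\ (φ (+) ψ) = min(0.38, 1.00) = 0.38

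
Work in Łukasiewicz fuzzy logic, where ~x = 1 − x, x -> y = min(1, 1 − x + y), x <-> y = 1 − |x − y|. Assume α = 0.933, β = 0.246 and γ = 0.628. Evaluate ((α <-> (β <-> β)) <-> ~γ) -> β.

0.807

β <-> β = 1 − |0.246 − 0.246| = 1 − 0.000 = 1.000
α <-> (β <-> β) = 1 − |0.933 − 1.000| = 1 − 0.067 = 0.933
~γ = 1 − 0.628 = 0.372
(α <-> (β <-> β)) <-> ~γ = 1 − |0.933 − 0.372| = 1 − 0.561 = 0.439
((α <-> (β <-> β)) <-> ~γ) -> β = min(1, 1 − 0.439 + 0.246) = min(1, 0.807) = 0.807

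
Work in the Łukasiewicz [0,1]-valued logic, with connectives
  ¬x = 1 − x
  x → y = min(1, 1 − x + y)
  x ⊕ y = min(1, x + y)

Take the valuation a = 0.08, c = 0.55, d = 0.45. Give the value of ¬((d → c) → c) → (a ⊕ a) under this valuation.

0.71

d → c = min(1, 1 − 0.45 + 0.55) = min(1, 1.10) = 1.00
(d → c) → c = min(1, 1 − 1.00 + 0.55) = min(1, 0.55) = 0.55
¬((d → c) → c) = 1 − 0.55 = 0.45
a ⊕ a = min(1, 0.08 + 0.08) = min(1, 0.16) = 0.16
¬((d → c) → c) → (a ⊕ a) = min(1, 1 − 0.45 + 0.16) = min(1, 0.71) = 0.71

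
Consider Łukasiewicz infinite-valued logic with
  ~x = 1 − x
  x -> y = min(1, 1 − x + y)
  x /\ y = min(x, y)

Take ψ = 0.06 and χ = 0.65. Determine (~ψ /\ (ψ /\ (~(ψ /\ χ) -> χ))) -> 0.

~ψ = 1 − 0.06 = 0.94
ψ /\ χ = min(0.06, 0.65) = 0.06
~(ψ /\ χ) = 1 − 0.06 = 0.94
~(ψ /\ χ) -> χ = min(1, 1 − 0.94 + 0.65) = min(1, 0.71) = 0.71
ψ /\ (~(ψ /\ χ) -> χ) = min(0.06, 0.71) = 0.06
~ψ /\ (ψ /\ (~(ψ /\ χ) -> χ)) = min(0.94, 0.06) = 0.06
(~ψ /\ (ψ /\ (~(ψ /\ χ) -> χ))) -> 0 = min(1, 1 − 0.06 + 0.00) = min(1, 0.94) = 0.94

0.94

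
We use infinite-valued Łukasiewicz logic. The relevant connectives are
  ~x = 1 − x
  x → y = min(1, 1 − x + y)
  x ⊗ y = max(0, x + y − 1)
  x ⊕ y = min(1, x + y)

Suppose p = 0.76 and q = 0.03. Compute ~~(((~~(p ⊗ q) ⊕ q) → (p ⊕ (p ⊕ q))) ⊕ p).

p ⊗ q = max(0, 0.76 + 0.03 − 1) = max(0, -0.21) = 0.00
~(p ⊗ q) = 1 − 0.00 = 1.00
~~(p ⊗ q) = 1 − 1.00 = 0.00
~~(p ⊗ q) ⊕ q = min(1, 0.00 + 0.03) = min(1, 0.03) = 0.03
p ⊕ q = min(1, 0.76 + 0.03) = min(1, 0.79) = 0.79
p ⊕ (p ⊕ q) = min(1, 0.76 + 0.79) = min(1, 1.55) = 1.00
(~~(p ⊗ q) ⊕ q) → (p ⊕ (p ⊕ q)) = min(1, 1 − 0.03 + 1.00) = min(1, 1.97) = 1.00
((~~(p ⊗ q) ⊕ q) → (p ⊕ (p ⊕ q))) ⊕ p = min(1, 1.00 + 0.76) = min(1, 1.76) = 1.00
~(((~~(p ⊗ q) ⊕ q) → (p ⊕ (p ⊕ q))) ⊕ p) = 1 − 1.00 = 0.00
~~(((~~(p ⊗ q) ⊕ q) → (p ⊕ (p ⊕ q))) ⊕ p) = 1 − 0.00 = 1.00

1.00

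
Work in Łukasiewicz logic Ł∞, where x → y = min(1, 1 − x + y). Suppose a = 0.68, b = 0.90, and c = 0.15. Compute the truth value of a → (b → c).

0.57

b → c = min(1, 1 − 0.90 + 0.15) = min(1, 0.25) = 0.25
a → (b → c) = min(1, 1 − 0.68 + 0.25) = min(1, 0.57) = 0.57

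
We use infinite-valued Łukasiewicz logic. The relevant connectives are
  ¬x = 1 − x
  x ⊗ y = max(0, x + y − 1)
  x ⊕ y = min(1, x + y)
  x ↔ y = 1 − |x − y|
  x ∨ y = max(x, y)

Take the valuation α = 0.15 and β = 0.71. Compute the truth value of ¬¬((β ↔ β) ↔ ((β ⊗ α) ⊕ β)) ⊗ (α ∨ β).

β ↔ β = 1 − |0.71 − 0.71| = 1 − 0.00 = 1.00
β ⊗ α = max(0, 0.71 + 0.15 − 1) = max(0, -0.14) = 0.00
(β ⊗ α) ⊕ β = min(1, 0.00 + 0.71) = min(1, 0.71) = 0.71
(β ↔ β) ↔ ((β ⊗ α) ⊕ β) = 1 − |1.00 − 0.71| = 1 − 0.29 = 0.71
¬((β ↔ β) ↔ ((β ⊗ α) ⊕ β)) = 1 − 0.71 = 0.29
¬¬((β ↔ β) ↔ ((β ⊗ α) ⊕ β)) = 1 − 0.29 = 0.71
α ∨ β = max(0.15, 0.71) = 0.71
¬¬((β ↔ β) ↔ ((β ⊗ α) ⊕ β)) ⊗ (α ∨ β) = max(0, 0.71 + 0.71 − 1) = max(0, 0.42) = 0.42

0.42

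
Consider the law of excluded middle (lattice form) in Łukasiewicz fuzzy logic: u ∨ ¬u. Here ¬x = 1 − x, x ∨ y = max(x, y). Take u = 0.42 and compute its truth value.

0.58

¬u = 1 − 0.42 = 0.58
u ∨ ¬u = max(0.42, 0.58) = 0.58
(The value 0.58 < 1 shows this instance is not satisfied; not a Ł∞-tautology — its value is max(a, 1−a).)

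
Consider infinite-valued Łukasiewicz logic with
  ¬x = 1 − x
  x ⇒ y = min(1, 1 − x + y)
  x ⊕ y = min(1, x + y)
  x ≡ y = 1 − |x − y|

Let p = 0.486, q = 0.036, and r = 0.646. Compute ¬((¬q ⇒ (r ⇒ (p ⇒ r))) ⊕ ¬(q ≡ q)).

0.000

¬q = 1 − 0.036 = 0.964
p ⇒ r = min(1, 1 − 0.486 + 0.646) = min(1, 1.160) = 1.000
r ⇒ (p ⇒ r) = min(1, 1 − 0.646 + 1.000) = min(1, 1.354) = 1.000
¬q ⇒ (r ⇒ (p ⇒ r)) = min(1, 1 − 0.964 + 1.000) = min(1, 1.036) = 1.000
q ≡ q = 1 − |0.036 − 0.036| = 1 − 0.000 = 1.000
¬(q ≡ q) = 1 − 1.000 = 0.000
(¬q ⇒ (r ⇒ (p ⇒ r))) ⊕ ¬(q ≡ q) = min(1, 1.000 + 0.000) = min(1, 1.000) = 1.000
¬((¬q ⇒ (r ⇒ (p ⇒ r))) ⊕ ¬(q ≡ q)) = 1 − 1.000 = 0.000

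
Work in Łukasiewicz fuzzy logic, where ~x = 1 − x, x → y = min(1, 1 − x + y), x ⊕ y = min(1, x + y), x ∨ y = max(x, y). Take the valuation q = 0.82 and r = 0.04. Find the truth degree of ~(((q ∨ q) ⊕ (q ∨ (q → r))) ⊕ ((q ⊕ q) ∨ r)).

q ∨ q = max(0.82, 0.82) = 0.82
q → r = min(1, 1 − 0.82 + 0.04) = min(1, 0.22) = 0.22
q ∨ (q → r) = max(0.82, 0.22) = 0.82
(q ∨ q) ⊕ (q ∨ (q → r)) = min(1, 0.82 + 0.82) = min(1, 1.64) = 1.00
q ⊕ q = min(1, 0.82 + 0.82) = min(1, 1.64) = 1.00
(q ⊕ q) ∨ r = max(1.00, 0.04) = 1.00
((q ∨ q) ⊕ (q ∨ (q → r))) ⊕ ((q ⊕ q) ∨ r) = min(1, 1.00 + 1.00) = min(1, 2.00) = 1.00
~(((q ∨ q) ⊕ (q ∨ (q → r))) ⊕ ((q ⊕ q) ∨ r)) = 1 − 1.00 = 0.00

0.00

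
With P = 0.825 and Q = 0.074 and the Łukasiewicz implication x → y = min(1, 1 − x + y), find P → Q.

P → Q = min(1, 1 − 0.825 + 0.074) = min(1, 0.249) = 0.249
For comparison, the Gödel implication (1 if x ≤ y else y) would give 0.074.

0.249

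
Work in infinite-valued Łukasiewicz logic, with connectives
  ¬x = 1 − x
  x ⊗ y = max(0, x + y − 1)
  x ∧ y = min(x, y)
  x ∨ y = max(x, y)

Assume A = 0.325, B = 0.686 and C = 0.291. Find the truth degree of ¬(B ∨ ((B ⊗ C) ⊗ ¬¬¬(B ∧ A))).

B ⊗ C = max(0, 0.686 + 0.291 − 1) = max(0, -0.023) = 0.000
B ∧ A = min(0.686, 0.325) = 0.325
¬(B ∧ A) = 1 − 0.325 = 0.675
¬¬(B ∧ A) = 1 − 0.675 = 0.325
¬¬¬(B ∧ A) = 1 − 0.325 = 0.675
(B ⊗ C) ⊗ ¬¬¬(B ∧ A) = max(0, 0.000 + 0.675 − 1) = max(0, -0.325) = 0.000
B ∨ ((B ⊗ C) ⊗ ¬¬¬(B ∧ A)) = max(0.686, 0.000) = 0.686
¬(B ∨ ((B ⊗ C) ⊗ ¬¬¬(B ∧ A))) = 1 − 0.686 = 0.314

0.314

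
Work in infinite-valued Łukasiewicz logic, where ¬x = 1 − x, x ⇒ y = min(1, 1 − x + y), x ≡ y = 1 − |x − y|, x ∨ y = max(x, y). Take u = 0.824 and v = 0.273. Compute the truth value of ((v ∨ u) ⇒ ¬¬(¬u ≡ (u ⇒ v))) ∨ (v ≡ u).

v ∨ u = max(0.273, 0.824) = 0.824
¬u = 1 − 0.824 = 0.176
u ⇒ v = min(1, 1 − 0.824 + 0.273) = min(1, 0.449) = 0.449
¬u ≡ (u ⇒ v) = 1 − |0.176 − 0.449| = 1 − 0.273 = 0.727
¬(¬u ≡ (u ⇒ v)) = 1 − 0.727 = 0.273
¬¬(¬u ≡ (u ⇒ v)) = 1 − 0.273 = 0.727
(v ∨ u) ⇒ ¬¬(¬u ≡ (u ⇒ v)) = min(1, 1 − 0.824 + 0.727) = min(1, 0.903) = 0.903
v ≡ u = 1 − |0.273 − 0.824| = 1 − 0.551 = 0.449
((v ∨ u) ⇒ ¬¬(¬u ≡ (u ⇒ v))) ∨ (v ≡ u) = max(0.903, 0.449) = 0.903

0.903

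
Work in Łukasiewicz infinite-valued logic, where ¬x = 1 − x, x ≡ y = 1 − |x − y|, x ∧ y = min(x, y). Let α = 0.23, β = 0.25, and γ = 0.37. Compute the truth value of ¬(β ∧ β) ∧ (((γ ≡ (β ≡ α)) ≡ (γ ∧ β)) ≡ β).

β ∧ β = min(0.25, 0.25) = 0.25
¬(β ∧ β) = 1 − 0.25 = 0.75
β ≡ α = 1 − |0.25 − 0.23| = 1 − 0.02 = 0.98
γ ≡ (β ≡ α) = 1 − |0.37 − 0.98| = 1 − 0.61 = 0.39
γ ∧ β = min(0.37, 0.25) = 0.25
(γ ≡ (β ≡ α)) ≡ (γ ∧ β) = 1 − |0.39 − 0.25| = 1 − 0.14 = 0.86
((γ ≡ (β ≡ α)) ≡ (γ ∧ β)) ≡ β = 1 − |0.86 − 0.25| = 1 − 0.61 = 0.39
¬(β ∧ β) ∧ (((γ ≡ (β ≡ α)) ≡ (γ ∧ β)) ≡ β) = min(0.75, 0.39) = 0.39

0.39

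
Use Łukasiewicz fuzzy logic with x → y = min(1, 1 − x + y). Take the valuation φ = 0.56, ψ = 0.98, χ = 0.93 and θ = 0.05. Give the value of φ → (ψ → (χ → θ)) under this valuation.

χ → θ = min(1, 1 − 0.93 + 0.05) = min(1, 0.12) = 0.12
ψ → (χ → θ) = min(1, 1 − 0.98 + 0.12) = min(1, 0.14) = 0.14
φ → (ψ → (χ → θ)) = min(1, 1 − 0.56 + 0.14) = min(1, 0.58) = 0.58

0.58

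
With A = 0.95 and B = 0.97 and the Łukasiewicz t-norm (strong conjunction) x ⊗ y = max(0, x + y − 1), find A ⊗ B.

0.92

A ⊗ B = max(0, 0.95 + 0.97 − 1) = max(0, 0.92) = 0.92
For comparison, the Gödel (minimum) t-norm min(x, y) would give 0.95.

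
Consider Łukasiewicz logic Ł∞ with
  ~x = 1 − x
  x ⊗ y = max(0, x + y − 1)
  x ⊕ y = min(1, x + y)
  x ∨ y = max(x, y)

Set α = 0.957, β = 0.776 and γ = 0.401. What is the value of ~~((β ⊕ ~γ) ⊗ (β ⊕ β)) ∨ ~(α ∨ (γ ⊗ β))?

1.000

~γ = 1 − 0.401 = 0.599
β ⊕ ~γ = min(1, 0.776 + 0.599) = min(1, 1.375) = 1.000
β ⊕ β = min(1, 0.776 + 0.776) = min(1, 1.552) = 1.000
(β ⊕ ~γ) ⊗ (β ⊕ β) = max(0, 1.000 + 1.000 − 1) = max(0, 1.000) = 1.000
~((β ⊕ ~γ) ⊗ (β ⊕ β)) = 1 − 1.000 = 0.000
~~((β ⊕ ~γ) ⊗ (β ⊕ β)) = 1 − 0.000 = 1.000
γ ⊗ β = max(0, 0.401 + 0.776 − 1) = max(0, 0.177) = 0.177
α ∨ (γ ⊗ β) = max(0.957, 0.177) = 0.957
~(α ∨ (γ ⊗ β)) = 1 − 0.957 = 0.043
~~((β ⊕ ~γ) ⊗ (β ⊕ β)) ∨ ~(α ∨ (γ ⊗ β)) = max(1.000, 0.043) = 1.000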